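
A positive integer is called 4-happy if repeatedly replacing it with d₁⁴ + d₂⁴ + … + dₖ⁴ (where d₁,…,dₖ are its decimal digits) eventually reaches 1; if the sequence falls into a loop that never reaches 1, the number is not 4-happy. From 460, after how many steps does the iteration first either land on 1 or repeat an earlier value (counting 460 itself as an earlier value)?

10

460 → 4⁴ + 6⁴ + 0⁴ = 256 + 1296 + 0 = 1552
1552 → 1⁴ + 5⁴ + 5⁴ + 2⁴ = 1 + 625 + 625 + 16 = 1267
1267 → 1⁴ + 2⁴ + 6⁴ + 7⁴ = 1 + 16 + 1296 + 2401 = 3714
3714 → 3⁴ + 7⁴ + 1⁴ + 4⁴ = 81 + 2401 + 1 + 256 = 2739
2739 → 2⁴ + 7⁴ + 3⁴ + 9⁴ = 16 + 2401 + 81 + 6561 = 9059
9059 → 9⁴ + 0⁴ + 5⁴ + 9⁴ = 6561 + 0 + 625 + 6561 = 13747
13747 → 1⁴ + 3⁴ + 7⁴ + 4⁴ + 7⁴ = 1 + 81 + 2401 + 256 + 2401 = 5140
5140 → 5⁴ + 1⁴ + 4⁴ + 0⁴ = 625 + 1 + 256 + 0 = 882
882 → 8⁴ + 8⁴ + 2⁴ = 4096 + 4096 + 16 = 8208
8208 → 8⁴ + 2⁴ + 0⁴ + 8⁴ = 4096 + 16 + 0 + 4096 = 8208  — 8208 repeats.
That took 10 steps.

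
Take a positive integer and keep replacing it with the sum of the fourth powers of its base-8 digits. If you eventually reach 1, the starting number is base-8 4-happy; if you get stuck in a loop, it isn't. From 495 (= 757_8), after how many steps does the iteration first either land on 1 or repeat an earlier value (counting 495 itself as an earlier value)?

14

495 = (7,5,7)_8 → 7⁴ + 5⁴ + 7⁴ = 5427
5427 = (1,2,4,6,3)_8 → 1⁴ + 2⁴ + 4⁴ + 6⁴ + 3⁴ = 1650
1650 = (3,1,6,2)_8 → 3⁴ + 1⁴ + 6⁴ + 2⁴ = 1394
1394 = (2,5,6,2)_8 → 2⁴ + 5⁴ + 6⁴ + 2⁴ = 1953
1953 = (3,6,4,1)_8 → 3⁴ + 6⁴ + 4⁴ + 1⁴ = 1634
1634 = (3,1,4,2)_8 → 3⁴ + 1⁴ + 4⁴ + 2⁴ = 354
354 = (5,4,2)_8 → 5⁴ + 4⁴ + 2⁴ = 897
897 = (1,6,0,1)_8 → 1⁴ + 6⁴ + 0⁴ + 1⁴ = 1298
1298 = (2,4,2,2)_8 → 2⁴ + 4⁴ + 2⁴ + 2⁴ = 304
304 = (4,6,0)_8 → 4⁴ + 6⁴ + 0⁴ = 1552
1552 = (3,0,2,0)_8 → 3⁴ + 0⁴ + 2⁴ + 0⁴ = 97
97 = (1,4,1)_8 → 1⁴ + 4⁴ + 1⁴ = 258
258 = (4,0,2)_8 → 4⁴ + 0⁴ + 2⁴ = 272
272 = (4,2,0)_8 → 4⁴ + 2⁴ + 0⁴ = 272  — 272 repeats.
That took 14 steps.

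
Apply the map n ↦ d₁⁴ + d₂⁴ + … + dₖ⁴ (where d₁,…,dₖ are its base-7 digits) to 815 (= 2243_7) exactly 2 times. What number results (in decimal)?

815 = (2,2,4,3)_7 → 2⁴ + 2⁴ + 4⁴ + 3⁴ = 16 + 16 + 256 + 81 = 369
369 = (1,0,3,5)_7 → 1⁴ + 0⁴ + 3⁴ + 5⁴ = 1 + 0 + 81 + 625 = 707

707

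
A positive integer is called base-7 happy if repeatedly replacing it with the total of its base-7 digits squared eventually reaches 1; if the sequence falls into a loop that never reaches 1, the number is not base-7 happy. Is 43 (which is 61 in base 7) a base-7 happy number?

43 = (6,1)_7 → 6² + 1² = 36 + 1 = 37
37 = (5,2)_7 → 5² + 2² = 25 + 4 = 29
29 = (4,1)_7 → 4² + 1² = 16 + 1 = 17
17 = (2,3)_7 → 2² + 3² = 4 + 9 = 13
13 = (1,6)_7 → 1² + 6² = 1 + 36 = 37  — 37 already seen; the sequence cycles without reaching 1.

not base-7 happy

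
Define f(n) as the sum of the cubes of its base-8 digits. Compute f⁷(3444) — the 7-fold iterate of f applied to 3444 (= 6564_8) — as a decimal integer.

476

3444 = (6,5,6,4)_8 → 621
621 = (1,1,5,5)_8 → 252
252 = (3,7,4)_8 → 434
434 = (6,6,2)_8 → 440
440 = (6,7,0)_8 → 559
559 = (1,0,5,7)_8 → 469
469 = (7,2,5)_8 → 476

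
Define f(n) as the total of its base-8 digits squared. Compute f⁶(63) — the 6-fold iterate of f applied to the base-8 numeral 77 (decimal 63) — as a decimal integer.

20

63 = (7,7)_8 → 7² + 7² = 98
98 = (1,4,2)_8 → 1² + 4² + 2² = 21
21 = (2,5)_8 → 2² + 5² = 29
29 = (3,5)_8 → 3² + 5² = 34
34 = (4,2)_8 → 4² + 2² = 20
20 = (2,4)_8 → 2² + 4² = 20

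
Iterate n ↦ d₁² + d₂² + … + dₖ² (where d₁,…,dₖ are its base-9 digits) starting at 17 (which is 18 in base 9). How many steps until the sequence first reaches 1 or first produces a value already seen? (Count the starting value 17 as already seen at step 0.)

4

17 = (1,8)_9 → 65
65 = (7,2)_9 → 53
53 = (5,8)_9 → 89
89 = (1,0,8)_9 → 65  — 65 repeats.
That took 4 steps.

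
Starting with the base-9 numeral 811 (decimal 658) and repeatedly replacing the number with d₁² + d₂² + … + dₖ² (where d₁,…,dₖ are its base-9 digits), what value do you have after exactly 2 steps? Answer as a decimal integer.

58

658 = (8,1,1)_9 → 8² + 1² + 1² = 64 + 1 + 1 = 66
66 = (7,3)_9 → 7² + 3² = 49 + 9 = 58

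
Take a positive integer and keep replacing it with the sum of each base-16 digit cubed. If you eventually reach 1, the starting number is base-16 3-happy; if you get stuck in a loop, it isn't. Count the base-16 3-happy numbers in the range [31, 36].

1

31: 31 → 3376 → 2224 → 1843 → 397 → 2710 → 1945 → 1801 → 1072 → 91 → 1456 → 1456  (repeats 1456)
32: 32 → 8 → 512 → 8  (repeats 8)
33: 33 → 9 → 729 → 2934 → 1890 → 567 → 378 → 1344 → 189 → 3528 → 4437 → 252 → 5103 → 6147 → 540 → 1737 → 2673 → 1344  (repeats 1344)
34: 34 → 16 → 1  (reaches 1)
35: 35 → 35  (repeats 35)
36: 36 → 72 → 576 → 72  (repeats 72)
base-16 3-happy: 34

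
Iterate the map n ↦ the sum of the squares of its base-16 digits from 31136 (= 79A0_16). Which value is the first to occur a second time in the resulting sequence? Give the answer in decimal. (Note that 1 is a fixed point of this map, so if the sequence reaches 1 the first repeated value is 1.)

1

31136 = (7,9,10,0)_16 → 7² + 9² + 10² + 0² = 230
230 = (14,6)_16 → 14² + 6² = 232
232 = (14,8)_16 → 14² + 8² = 260
260 = (1,0,4)_16 → 1² + 0² + 4² = 17
17 = (1,1)_16 → 1² + 1² = 2
2 = (2)_16 → 2² = 4
4 = (4)_16 → 4² = 16
16 = (1,0)_16 → 1² + 0² = 1  — reached the fixed point 1.
1 → 1, so 1 is the first repeated value.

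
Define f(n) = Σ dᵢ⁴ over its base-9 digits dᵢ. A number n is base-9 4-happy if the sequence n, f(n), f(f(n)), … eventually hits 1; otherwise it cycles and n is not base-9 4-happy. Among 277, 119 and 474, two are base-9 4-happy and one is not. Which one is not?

474

277: 277 → 2563 → 3363 → 2433 → 243 → 81 → 1  — reaches 1 (base-9 4-happy)
119: 119 → 273 → 243 → 81 → 1  — reaches 1 (base-9 4-happy)
474: 474 → 4322 → 4818 → 2258 → 6578 → 4098 → 1956 → 1394 → 8194 → 290 → 722 → 8208 → 114 → 1378 → 4098  — repeats 4098 (not base-9 4-happy)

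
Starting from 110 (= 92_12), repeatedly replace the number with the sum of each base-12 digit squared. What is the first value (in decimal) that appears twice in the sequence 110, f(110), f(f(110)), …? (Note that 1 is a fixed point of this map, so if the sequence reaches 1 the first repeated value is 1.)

110 = (9,2)_12 → 9² + 2² = 85
85 = (7,1)_12 → 7² + 1² = 50
50 = (4,2)_12 → 4² + 2² = 20
20 = (1,8)_12 → 1² + 8² = 65
65 = (5,5)_12 → 5² + 5² = 50  — 50 already appeared earlier.

50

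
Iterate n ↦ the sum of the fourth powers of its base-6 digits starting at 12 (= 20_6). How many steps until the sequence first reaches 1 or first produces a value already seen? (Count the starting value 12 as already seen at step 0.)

13

12 = (2,0)_6 → 2⁴ + 0⁴ = 16
16 = (2,4)_6 → 2⁴ + 4⁴ = 272
272 = (1,1,3,2)_6 → 1⁴ + 1⁴ + 3⁴ + 2⁴ = 99
99 = (2,4,3)_6 → 2⁴ + 4⁴ + 3⁴ = 353
353 = (1,3,4,5)_6 → 1⁴ + 3⁴ + 4⁴ + 5⁴ = 963
963 = (4,2,4,3)_6 → 4⁴ + 2⁴ + 4⁴ + 3⁴ = 609
609 = (2,4,5,3)_6 → 2⁴ + 4⁴ + 5⁴ + 3⁴ = 978
978 = (4,3,1,0)_6 → 4⁴ + 3⁴ + 1⁴ + 0⁴ = 338
338 = (1,3,2,2)_6 → 1⁴ + 3⁴ + 2⁴ + 2⁴ = 114
114 = (3,1,0)_6 → 3⁴ + 1⁴ + 0⁴ = 82
82 = (2,1,4)_6 → 2⁴ + 1⁴ + 4⁴ = 273
273 = (1,1,3,3)_6 → 1⁴ + 1⁴ + 3⁴ + 3⁴ = 164
164 = (4,3,2)_6 → 4⁴ + 3⁴ + 2⁴ = 353  — 353 repeats.
That took 13 steps.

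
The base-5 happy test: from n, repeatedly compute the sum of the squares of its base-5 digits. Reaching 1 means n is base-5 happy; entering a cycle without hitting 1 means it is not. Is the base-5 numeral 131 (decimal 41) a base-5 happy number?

base-5 happy

41 = (1,3,1)_5 → 11
11 = (2,1)_5 → 5
5 = (1,0)_5 → 1  — reached 1.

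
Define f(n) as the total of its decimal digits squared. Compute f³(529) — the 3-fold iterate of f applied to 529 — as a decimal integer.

529 → 5² + 2² + 9² = 25 + 4 + 81 = 110
110 → 1² + 1² + 0² = 1 + 1 + 0 = 2
2 → 2² = 4

4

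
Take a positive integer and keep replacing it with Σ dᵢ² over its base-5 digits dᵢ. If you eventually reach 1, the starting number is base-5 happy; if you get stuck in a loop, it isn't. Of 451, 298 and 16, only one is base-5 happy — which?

451

451: 451 → 19 → 25 → 1  — reaches 1 (base-5 happy)
298: 298 → 30 → 2 → 4 → 16 → 10 → 4  — repeats 4 (not base-5 happy)
16: 16 → 10 → 4 → 16  — repeats 16 (not base-5 happy)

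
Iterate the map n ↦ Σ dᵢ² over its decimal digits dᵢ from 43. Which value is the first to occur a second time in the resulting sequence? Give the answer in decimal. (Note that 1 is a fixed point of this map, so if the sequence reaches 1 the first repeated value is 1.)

43 → 4² + 3² = 16 + 9 = 25
25 → 2² + 5² = 4 + 25 = 29
29 → 2² + 9² = 4 + 81 = 85
85 → 8² + 5² = 64 + 25 = 89
89 → 8² + 9² = 64 + 81 = 145
145 → 1² + 4² + 5² = 1 + 16 + 25 = 42
42 → 4² + 2² = 16 + 4 = 20
20 → 2² + 0² = 4 + 0 = 4
4 → 4² = 16
16 → 1² + 6² = 1 + 36 = 37
37 → 3² + 7² = 9 + 49 = 58
58 → 5² + 8² = 25 + 64 = 89  — 89 already appeared earlier.

89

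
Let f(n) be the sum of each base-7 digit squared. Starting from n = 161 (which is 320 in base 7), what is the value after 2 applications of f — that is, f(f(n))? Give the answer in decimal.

37

161 = (3,2,0)_7 → 3² + 2² + 0² = 9 + 4 + 0 = 13
13 = (1,6)_7 → 1² + 6² = 1 + 36 = 37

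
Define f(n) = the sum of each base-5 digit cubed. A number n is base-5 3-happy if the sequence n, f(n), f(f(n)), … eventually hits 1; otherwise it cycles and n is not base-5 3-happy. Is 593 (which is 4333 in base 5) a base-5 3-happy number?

593 = (4,3,3,3)_5 → 4³ + 3³ + 3³ + 3³ = 145
145 = (1,0,4,0)_5 → 1³ + 0³ + 4³ + 0³ = 65
65 = (2,3,0)_5 → 2³ + 3³ + 0³ = 35
35 = (1,2,0)_5 → 1³ + 2³ + 0³ = 9
9 = (1,4)_5 → 1³ + 4³ = 65  — 65 already seen; the sequence cycles without reaching 1.

not base-5 3-happy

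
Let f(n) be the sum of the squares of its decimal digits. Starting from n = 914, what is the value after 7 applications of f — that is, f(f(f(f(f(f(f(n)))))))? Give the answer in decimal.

37

914 → 98
98 → 145
145 → 42
42 → 20
20 → 4
4 → 16
16 → 37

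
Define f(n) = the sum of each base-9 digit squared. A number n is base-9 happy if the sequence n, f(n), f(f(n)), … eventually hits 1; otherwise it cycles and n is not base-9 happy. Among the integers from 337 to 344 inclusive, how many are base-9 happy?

1

337: 337 → 33 → 45 → 25 → 53 → 89 → 65 → 53  (repeats 53)
338: 338 → 42 → 52 → 74 → 68 → 74  (repeats 74)
339: 339 → 53 → 89 → 65 → 53  (repeats 53)
340: 340 → 66 → 58 → 52 → 74 → 68 → 74  (repeats 74)
341: 341 → 81 → 1  (reaches 1)
342: 342 → 20 → 8 → 64 → 50 → 50  (repeats 50)
343: 343 → 21 → 13 → 17 → 65 → 53 → 89 → 65  (repeats 65)
344: 344 → 24 → 40 → 32 → 34 → 58 → 52 → 74 → 68 → 74  (repeats 74)
base-9 happy: 341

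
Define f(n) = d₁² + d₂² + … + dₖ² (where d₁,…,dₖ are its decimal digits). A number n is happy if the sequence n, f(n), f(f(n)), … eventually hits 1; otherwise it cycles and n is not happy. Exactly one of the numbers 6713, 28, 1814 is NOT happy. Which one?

6713: 6713 → 95 → 106 → 37 → 58 → 89 → 145 → 42 → 20 → 4 → 16 → 37  — repeats 37 (not happy)
28: 28 → 68 → 100 → 1  — reaches 1 (happy)
1814: 1814 → 82 → 68 → 100 → 1  — reaches 1 (happy)

6713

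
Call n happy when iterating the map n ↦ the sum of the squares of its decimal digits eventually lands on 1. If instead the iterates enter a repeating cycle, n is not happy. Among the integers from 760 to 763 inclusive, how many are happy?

2

760: 760 → 85 → 89 → 145 → 42 → 20 → 4 → 16 → 37 → 58 → 89  (repeats 89)
761: 761 → 86 → 100 → 1  (reaches 1)
762: 762 → 89 → 145 → 42 → 20 → 4 → 16 → 37 → 58 → 89  (repeats 89)
763: 763 → 94 → 97 → 130 → 10 → 1  (reaches 1)
happy: 761, 763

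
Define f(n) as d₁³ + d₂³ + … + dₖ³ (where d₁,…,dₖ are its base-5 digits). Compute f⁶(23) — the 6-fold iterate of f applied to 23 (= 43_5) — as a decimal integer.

23 = (4,3)_5 → 4³ + 3³ = 64 + 27 = 91
91 = (3,3,1)_5 → 3³ + 3³ + 1³ = 27 + 27 + 1 = 55
55 = (2,1,0)_5 → 2³ + 1³ + 0³ = 8 + 1 + 0 = 9
9 = (1,4)_5 → 1³ + 4³ = 1 + 64 = 65
65 = (2,3,0)_5 → 2³ + 3³ + 0³ = 8 + 27 + 0 = 35
35 = (1,2,0)_5 → 1³ + 2³ + 0³ = 1 + 8 + 0 = 9

9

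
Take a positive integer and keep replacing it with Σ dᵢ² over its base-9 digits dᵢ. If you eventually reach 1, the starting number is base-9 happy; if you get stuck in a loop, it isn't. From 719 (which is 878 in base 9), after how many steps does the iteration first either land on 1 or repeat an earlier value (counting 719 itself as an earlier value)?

719 = (8,7,8)_9 → 177
177 = (2,1,6)_9 → 41
41 = (4,5)_9 → 41  — 41 repeats.
That took 3 steps.

3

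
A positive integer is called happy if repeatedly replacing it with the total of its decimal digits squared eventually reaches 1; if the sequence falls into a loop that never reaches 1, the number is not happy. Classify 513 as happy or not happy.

513 → 5² + 1² + 3² = 35
35 → 3² + 5² = 34
34 → 3² + 4² = 25
25 → 2² + 5² = 29
29 → 2² + 9² = 85
85 → 8² + 5² = 89
89 → 8² + 9² = 145
145 → 1² + 4² + 5² = 42
42 → 4² + 2² = 20
20 → 2² + 0² = 4
4 → 4² = 16
16 → 1² + 6² = 37
37 → 3² + 7² = 58
58 → 5² + 8² = 89  — 89 already seen; the sequence cycles without reaching 1.

not happy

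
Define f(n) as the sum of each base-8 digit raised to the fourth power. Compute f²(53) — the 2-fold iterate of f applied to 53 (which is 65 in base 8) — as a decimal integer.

1378

53 = (6,5)_8 → 6⁴ + 5⁴ = 1921
1921 = (3,6,0,1)_8 → 3⁴ + 6⁴ + 0⁴ + 1⁴ = 1378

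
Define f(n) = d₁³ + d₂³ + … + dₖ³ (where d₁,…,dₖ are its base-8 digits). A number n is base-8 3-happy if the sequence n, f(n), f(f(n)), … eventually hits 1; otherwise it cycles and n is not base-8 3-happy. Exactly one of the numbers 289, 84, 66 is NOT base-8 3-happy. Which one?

84

289: 289 → 129 → 9 → 2 → 8 → 1  — reaches 1 (base-8 3-happy)
84: 84 → 73 → 3 → 27 → 54 → 432 → 432  — repeats 432 (not base-8 3-happy)
66: 66 → 9 → 2 → 8 → 1  — reaches 1 (base-8 3-happy)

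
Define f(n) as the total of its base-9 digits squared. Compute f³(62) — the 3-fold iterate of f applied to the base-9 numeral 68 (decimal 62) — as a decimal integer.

62 = (6,8)_9 → 6² + 8² = 100
100 = (1,2,1)_9 → 1² + 2² + 1² = 6
6 = (6)_9 → 6² = 36

36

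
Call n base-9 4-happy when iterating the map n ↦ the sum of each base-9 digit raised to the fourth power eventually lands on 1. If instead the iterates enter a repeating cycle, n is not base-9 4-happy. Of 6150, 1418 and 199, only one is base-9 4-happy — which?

6150: 6150 → 8354 → 290 → 722 → 8208 → 114 → 1378 → 4098 → 1956 → 1394 → 8194 → 290  — repeats 290 (not base-9 4-happy)
1418: 1418 → 4978 → 3954 → 3188 → 434 → 722 → 8208 → 114 → 1378 → 4098 → 1956 → 1394 → 8194 → 290 → 722  — repeats 722 (not base-9 4-happy)
199: 199 → 273 → 243 → 81 → 1  — reaches 1 (base-9 4-happy)

199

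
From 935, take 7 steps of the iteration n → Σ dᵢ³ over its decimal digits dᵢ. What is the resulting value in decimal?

371

935 → 881
881 → 1025
1025 → 134
134 → 92
92 → 737
737 → 713
713 → 371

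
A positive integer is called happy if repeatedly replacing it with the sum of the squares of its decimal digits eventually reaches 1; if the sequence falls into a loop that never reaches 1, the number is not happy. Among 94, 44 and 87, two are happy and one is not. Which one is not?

94: 94 → 97 → 130 → 10 → 1  — reaches 1 (happy)
44: 44 → 32 → 13 → 10 → 1  — reaches 1 (happy)
87: 87 → 113 → 11 → 2 → 4 → 16 → 37 → 58 → 89 → 145 → 42 → 20 → 4  — repeats 4 (not happy)

87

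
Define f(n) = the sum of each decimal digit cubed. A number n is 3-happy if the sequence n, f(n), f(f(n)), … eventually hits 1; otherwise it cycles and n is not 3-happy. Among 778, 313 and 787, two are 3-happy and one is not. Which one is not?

313

778: 778 → 1198 → 1243 → 100 → 1  — reaches 1 (3-happy)
313: 313 → 55 → 250 → 133 → 55  — repeats 55 (not 3-happy)
787: 787 → 1198 → 1243 → 100 → 1  — reaches 1 (3-happy)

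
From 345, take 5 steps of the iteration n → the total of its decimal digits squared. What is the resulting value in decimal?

345 → 3² + 4² + 5² = 9 + 16 + 25 = 50
50 → 5² + 0² = 25 + 0 = 25
25 → 2² + 5² = 4 + 25 = 29
29 → 2² + 9² = 4 + 81 = 85
85 → 8² + 5² = 64 + 25 = 89

89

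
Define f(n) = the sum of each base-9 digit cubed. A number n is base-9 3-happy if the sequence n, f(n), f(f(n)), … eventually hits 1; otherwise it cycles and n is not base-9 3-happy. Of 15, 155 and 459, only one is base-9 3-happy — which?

15: 15 → 217 → 225 → 351 → 91 → 3 → 27 → 27  — repeats 27 (not base-9 3-happy)
155: 155 → 521 → 755 → 521  — repeats 521 (not base-9 3-happy)
459: 459 → 341 → 577 → 345 → 99 → 9 → 1  — reaches 1 (base-9 3-happy)

459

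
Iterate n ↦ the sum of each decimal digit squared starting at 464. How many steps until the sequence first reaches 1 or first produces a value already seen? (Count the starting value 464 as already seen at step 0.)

3

464 → 68
68 → 100
100 → 1  — reached 1.
That took 3 steps.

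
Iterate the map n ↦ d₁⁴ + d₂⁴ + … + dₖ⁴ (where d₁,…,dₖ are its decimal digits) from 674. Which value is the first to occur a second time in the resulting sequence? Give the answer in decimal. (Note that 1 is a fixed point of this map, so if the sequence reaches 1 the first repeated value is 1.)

674 → 3953
3953 → 7348
7348 → 6834
6834 → 5729
5729 → 9603
9603 → 7938
7938 → 13139
13139 → 6725
6725 → 4338
4338 → 4514
4514 → 1138
1138 → 4179
4179 → 9219
9219 → 13139  — 13139 already appeared earlier.

13139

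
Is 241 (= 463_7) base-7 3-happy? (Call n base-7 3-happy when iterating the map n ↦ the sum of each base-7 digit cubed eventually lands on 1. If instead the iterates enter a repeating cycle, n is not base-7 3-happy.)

241 = (4,6,3)_7 → 4³ + 6³ + 3³ = 64 + 216 + 27 = 307
307 = (6,1,6)_7 → 6³ + 1³ + 6³ = 216 + 1 + 216 = 433
433 = (1,1,5,6)_7 → 1³ + 1³ + 5³ + 6³ = 1 + 1 + 125 + 216 = 343
343 = (1,0,0,0)_7 → 1³ + 0³ + 0³ + 0³ = 1 + 0 + 0 + 0 = 1  — reached 1.

base-7 3-happy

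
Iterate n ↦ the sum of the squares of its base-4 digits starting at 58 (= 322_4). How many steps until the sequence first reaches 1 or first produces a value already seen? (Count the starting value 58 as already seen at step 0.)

4

58 = (3,2,2)_4 → 17
17 = (1,0,1)_4 → 2
2 = (2)_4 → 4
4 = (1,0)_4 → 1  — reached 1.
That took 4 steps.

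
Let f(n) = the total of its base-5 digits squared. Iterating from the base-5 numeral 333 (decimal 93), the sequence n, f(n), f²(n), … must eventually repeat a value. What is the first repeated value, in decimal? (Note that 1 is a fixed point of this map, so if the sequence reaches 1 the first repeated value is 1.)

1

93 = (3,3,3)_5 → 3² + 3² + 3² = 9 + 9 + 9 = 27
27 = (1,0,2)_5 → 1² + 0² + 2² = 1 + 0 + 4 = 5
5 = (1,0)_5 → 1² + 0² = 1 + 0 = 1  — reached the fixed point 1.
1 → 1, so 1 is the first repeated value.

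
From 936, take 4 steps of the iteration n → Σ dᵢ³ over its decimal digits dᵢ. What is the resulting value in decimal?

153

936 → 9³ + 3³ + 6³ = 729 + 27 + 216 = 972
972 → 9³ + 7³ + 2³ = 729 + 343 + 8 = 1080
1080 → 1³ + 0³ + 8³ + 0³ = 1 + 0 + 512 + 0 = 513
513 → 5³ + 1³ + 3³ = 125 + 1 + 27 = 153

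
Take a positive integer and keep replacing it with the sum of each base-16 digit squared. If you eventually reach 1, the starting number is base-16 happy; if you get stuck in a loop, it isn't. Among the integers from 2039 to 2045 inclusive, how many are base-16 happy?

2039: 2039 → 323 → 26 → 101 → 61 → 178 → 125 → 218 → 269 → 170 → 200 → 208 → 169 → 181 → 146 → 85 → 50 → 13 → 169  — not base-16 happy
2040: 2040 → 338 → 30 → 197 → 169 → 181 → 146 → 85 → 50 → 13 → 169  — not base-16 happy
2041: 2041 → 355 → 46 → 200 → 208 → 169 → 181 → 146 → 85 → 50 → 13 → 169  — not base-16 happy
2042: 2042 → 374 → 86 → 61 → 178 → 125 → 218 → 269 → 170 → 200 → 208 → 169 → 181 → 146 → 85 → 50 → 13 → 169  — not base-16 happy
2043: 2043 → 395 → 186 → 221 → 338 → 30 → 197 → 169 → 181 → 146 → 85 → 50 → 13 → 169  — not base-16 happy
2044: 2044 → 418 → 105 → 117 → 74 → 116 → 65 → 17 → 2 → 4 → 16 → 1  — base-16 happy
2045: 2045 → 443 → 243 → 234 → 296 → 69 → 41 → 85 → 50 → 13 → 169 → 181 → 146 → 85  — not base-16 happy
base-16 happy: 2044

1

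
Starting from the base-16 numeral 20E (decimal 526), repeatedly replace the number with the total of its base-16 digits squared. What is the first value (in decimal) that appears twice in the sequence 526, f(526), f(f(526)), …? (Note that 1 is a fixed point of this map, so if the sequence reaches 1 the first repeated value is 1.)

169

526 = (2,0,14)_16 → 2² + 0² + 14² = 4 + 0 + 196 = 200
200 = (12,8)_16 → 12² + 8² = 144 + 64 = 208
208 = (13,0)_16 → 13² + 0² = 169 + 0 = 169
169 = (10,9)_16 → 10² + 9² = 100 + 81 = 181
181 = (11,5)_16 → 11² + 5² = 121 + 25 = 146
146 = (9,2)_16 → 9² + 2² = 81 + 4 = 85
85 = (5,5)_16 → 5² + 5² = 25 + 25 = 50
50 = (3,2)_16 → 3² + 2² = 9 + 4 = 13
13 = (13)_16 → 13² = 169  — 169 already appeared earlier.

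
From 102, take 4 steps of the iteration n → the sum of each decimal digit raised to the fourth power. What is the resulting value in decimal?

102 → 1⁴ + 0⁴ + 2⁴ = 17
17 → 1⁴ + 7⁴ = 2402
2402 → 2⁴ + 4⁴ + 0⁴ + 2⁴ = 288
288 → 2⁴ + 8⁴ + 8⁴ = 8208

8208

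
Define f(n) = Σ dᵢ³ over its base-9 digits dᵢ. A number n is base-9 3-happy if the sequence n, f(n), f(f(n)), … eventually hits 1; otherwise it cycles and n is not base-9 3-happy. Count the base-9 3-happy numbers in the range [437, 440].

1

437: 437 → 277 → 397 → 577 → 345 → 99 → 9 → 1  — base-9 3-happy
438: 438 → 368 → 640 → 856 → 128 → 134 → 638 → 1198 → 470 → 476 → 980 → 540 → 432 → 152 → 856  — not base-9 3-happy
439: 439 → 495 → 217 → 225 → 351 → 91 → 3 → 27 → 27  — not base-9 3-happy
440: 440 → 664 → 856 → 128 → 134 → 638 → 1198 → 470 → 476 → 980 → 540 → 432 → 152 → 856  — not base-9 3-happy
base-9 3-happy: 437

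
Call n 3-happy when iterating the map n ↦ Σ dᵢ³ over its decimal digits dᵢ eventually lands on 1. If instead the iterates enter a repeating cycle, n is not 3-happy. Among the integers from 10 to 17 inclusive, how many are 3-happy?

1

10: 10 → 1  (reaches 1)
11: 11 → 2 → 8 → 512 → 134 → 92 → 737 → 713 → 371 → 371  (repeats 371)
12: 12 → 9 → 729 → 1080 → 513 → 153 → 153  (repeats 153)
13: 13 → 28 → 520 → 133 → 55 → 250 → 133  (repeats 133)
14: 14 → 65 → 341 → 92 → 737 → 713 → 371 → 371  (repeats 371)
15: 15 → 126 → 225 → 141 → 66 → 432 → 99 → 1458 → 702 → 351 → 153 → 153  (repeats 153)
16: 16 → 217 → 352 → 160 → 217  (repeats 217)
17: 17 → 344 → 155 → 251 → 134 → 92 → 737 → 713 → 371 → 371  (repeats 371)
3-happy: 10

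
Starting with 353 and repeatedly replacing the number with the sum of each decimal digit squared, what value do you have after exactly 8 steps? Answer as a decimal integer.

20

353 → 3² + 5² + 3² = 9 + 25 + 9 = 43
43 → 4² + 3² = 16 + 9 = 25
25 → 2² + 5² = 4 + 25 = 29
29 → 2² + 9² = 4 + 81 = 85
85 → 8² + 5² = 64 + 25 = 89
89 → 8² + 9² = 64 + 81 = 145
145 → 1² + 4² + 5² = 1 + 16 + 25 = 42
42 → 4² + 2² = 16 + 4 = 20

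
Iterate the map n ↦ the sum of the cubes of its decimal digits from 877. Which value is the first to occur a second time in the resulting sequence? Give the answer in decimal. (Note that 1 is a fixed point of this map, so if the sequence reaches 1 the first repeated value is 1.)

877 → 1198
1198 → 1243
1243 → 100
100 → 1  — reached the fixed point 1.
1 → 1, so 1 is the first repeated value.

1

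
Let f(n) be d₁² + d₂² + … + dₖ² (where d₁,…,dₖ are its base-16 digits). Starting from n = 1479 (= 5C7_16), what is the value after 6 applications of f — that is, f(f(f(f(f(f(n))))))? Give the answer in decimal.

169

1479 = (5,12,7)_16 → 5² + 12² + 7² = 218
218 = (13,10)_16 → 13² + 10² = 269
269 = (1,0,13)_16 → 1² + 0² + 13² = 170
170 = (10,10)_16 → 10² + 10² = 200
200 = (12,8)_16 → 12² + 8² = 208
208 = (13,0)_16 → 13² + 0² = 169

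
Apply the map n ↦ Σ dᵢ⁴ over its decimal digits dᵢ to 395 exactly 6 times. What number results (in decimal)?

2498

395 → 3⁴ + 9⁴ + 5⁴ = 81 + 6561 + 625 = 7267
7267 → 7⁴ + 2⁴ + 6⁴ + 7⁴ = 2401 + 16 + 1296 + 2401 = 6114
6114 → 6⁴ + 1⁴ + 1⁴ + 4⁴ = 1296 + 1 + 1 + 256 = 1554
1554 → 1⁴ + 5⁴ + 5⁴ + 4⁴ = 1 + 625 + 625 + 256 = 1507
1507 → 1⁴ + 5⁴ + 0⁴ + 7⁴ = 1 + 625 + 0 + 2401 = 3027
3027 → 3⁴ + 0⁴ + 2⁴ + 7⁴ = 81 + 0 + 16 + 2401 = 2498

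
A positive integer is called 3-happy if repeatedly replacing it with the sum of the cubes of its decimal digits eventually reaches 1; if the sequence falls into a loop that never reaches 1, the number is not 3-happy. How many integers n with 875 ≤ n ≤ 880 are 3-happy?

875: 875 → 980 → 1241 → 74 → 407 → 407  — not 3-happy
876: 876 → 1071 → 345 → 216 → 225 → 141 → 66 → 432 → 99 → 1458 → 702 → 351 → 153 → 153  — not 3-happy
877: 877 → 1198 → 1243 → 100 → 1  — 3-happy
878: 878 → 1367 → 587 → 980 → 1241 → 74 → 407 → 407  — not 3-happy
879: 879 → 1584 → 702 → 351 → 153 → 153  — not 3-happy
880: 880 → 1024 → 73 → 370 → 370  — not 3-happy
3-happy: 877

1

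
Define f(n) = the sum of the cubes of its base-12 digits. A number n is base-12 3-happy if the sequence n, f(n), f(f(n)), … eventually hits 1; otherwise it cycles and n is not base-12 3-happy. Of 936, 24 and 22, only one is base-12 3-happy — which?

936

936: 936 → 432 → 27 → 35 → 1339 → 1099 → 1029 → 1073 → 593 → 190 → 1028 → 856 → 1520 → 1728 → 1  — reaches 1 (base-12 3-happy)
24: 24 → 8 → 512 → 755 → 1464 → 1008 → 343 → 415 → 1351 → 1136 → 1855 → 1344 → 793 → 342 → 288 → 8  — repeats 8 (not base-12 3-happy)
22: 22 → 1001 → 1672 → 1738 → 1001  — repeats 1001 (not base-12 3-happy)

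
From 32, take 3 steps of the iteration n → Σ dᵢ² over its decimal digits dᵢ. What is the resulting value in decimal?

32 → 3² + 2² = 9 + 4 = 13
13 → 1² + 3² = 1 + 9 = 10
10 → 1² + 0² = 1 + 0 = 1

1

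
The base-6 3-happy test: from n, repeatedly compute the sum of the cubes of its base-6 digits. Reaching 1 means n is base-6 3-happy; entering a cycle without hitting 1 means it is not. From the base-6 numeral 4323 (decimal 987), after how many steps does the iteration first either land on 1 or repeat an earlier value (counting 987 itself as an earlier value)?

987 = (4,3,2,3)_6 → 126
126 = (3,3,0)_6 → 54
54 = (1,3,0)_6 → 28
28 = (4,4)_6 → 128
128 = (3,3,2)_6 → 62
62 = (1,4,2)_6 → 73
73 = (2,0,1)_6 → 9
9 = (1,3)_6 → 28  — 28 repeats.
That took 8 steps.

8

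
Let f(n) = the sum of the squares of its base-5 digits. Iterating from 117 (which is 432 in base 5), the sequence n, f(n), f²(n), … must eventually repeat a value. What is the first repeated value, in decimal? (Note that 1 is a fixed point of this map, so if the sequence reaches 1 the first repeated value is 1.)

13

117 = (4,3,2)_5 → 29
29 = (1,0,4)_5 → 17
17 = (3,2)_5 → 13
13 = (2,3)_5 → 13  — 13 already appeared earlier.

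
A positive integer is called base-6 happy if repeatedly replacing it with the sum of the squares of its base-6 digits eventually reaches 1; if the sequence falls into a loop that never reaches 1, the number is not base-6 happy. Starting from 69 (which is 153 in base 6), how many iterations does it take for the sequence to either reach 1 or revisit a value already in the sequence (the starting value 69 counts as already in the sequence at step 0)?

13

69 = (1,5,3)_6 → 1² + 5² + 3² = 1 + 25 + 9 = 35
35 = (5,5)_6 → 5² + 5² = 25 + 25 = 50
50 = (1,2,2)_6 → 1² + 2² + 2² = 1 + 4 + 4 = 9
9 = (1,3)_6 → 1² + 3² = 1 + 9 = 10
10 = (1,4)_6 → 1² + 4² = 1 + 16 = 17
17 = (2,5)_6 → 2² + 5² = 4 + 25 = 29
29 = (4,5)_6 → 4² + 5² = 16 + 25 = 41
41 = (1,0,5)_6 → 1² + 0² + 5² = 1 + 0 + 25 = 26
26 = (4,2)_6 → 4² + 2² = 16 + 4 = 20
20 = (3,2)_6 → 3² + 2² = 9 + 4 = 13
13 = (2,1)_6 → 2² + 1² = 4 + 1 = 5
5 = (5)_6 → 5² = 25
25 = (4,1)_6 → 4² + 1² = 16 + 1 = 17  — 17 repeats.
That took 13 steps.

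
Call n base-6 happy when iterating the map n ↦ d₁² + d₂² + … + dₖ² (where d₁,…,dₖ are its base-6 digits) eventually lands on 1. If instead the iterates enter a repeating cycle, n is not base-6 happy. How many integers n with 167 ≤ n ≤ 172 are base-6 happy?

1

167: 167 → 50 → 9 → 10 → 17 → 29 → 41 → 26 → 20 → 13 → 5 → 25 → 17  (repeats 17)
168: 168 → 32 → 29 → 41 → 26 → 20 → 13 → 5 → 25 → 17 → 29  (repeats 29)
169: 169 → 33 → 34 → 41 → 26 → 20 → 13 → 5 → 25 → 17 → 29 → 41  (repeats 41)
170: 170 → 36 → 1  (reaches 1)
171: 171 → 41 → 26 → 20 → 13 → 5 → 25 → 17 → 29 → 41  (repeats 41)
172: 172 → 48 → 5 → 25 → 17 → 29 → 41 → 26 → 20 → 13 → 5  (repeats 5)
base-6 happy: 170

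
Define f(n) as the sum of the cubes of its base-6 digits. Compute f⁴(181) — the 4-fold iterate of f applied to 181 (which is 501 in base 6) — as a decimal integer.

128

181 = (5,0,1)_6 → 126
126 = (3,3,0)_6 → 54
54 = (1,3,0)_6 → 28
28 = (4,4)_6 → 128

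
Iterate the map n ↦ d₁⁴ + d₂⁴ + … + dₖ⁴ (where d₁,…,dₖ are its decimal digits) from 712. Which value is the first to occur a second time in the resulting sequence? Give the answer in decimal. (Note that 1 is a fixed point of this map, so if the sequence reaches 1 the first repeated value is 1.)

712 → 7⁴ + 1⁴ + 2⁴ = 2401 + 1 + 16 = 2418
2418 → 2⁴ + 4⁴ + 1⁴ + 8⁴ = 16 + 256 + 1 + 4096 = 4369
4369 → 4⁴ + 3⁴ + 6⁴ + 9⁴ = 256 + 81 + 1296 + 6561 = 8194
8194 → 8⁴ + 1⁴ + 9⁴ + 4⁴ = 4096 + 1 + 6561 + 256 = 10914
10914 → 1⁴ + 0⁴ + 9⁴ + 1⁴ + 4⁴ = 1 + 0 + 6561 + 1 + 256 = 6819
6819 → 6⁴ + 8⁴ + 1⁴ + 9⁴ = 1296 + 4096 + 1 + 6561 = 11954
11954 → 1⁴ + 1⁴ + 9⁴ + 5⁴ + 4⁴ = 1 + 1 + 6561 + 625 + 256 = 7444
7444 → 7⁴ + 4⁴ + 4⁴ + 4⁴ = 2401 + 256 + 256 + 256 = 3169
3169 → 3⁴ + 1⁴ + 6⁴ + 9⁴ = 81 + 1 + 1296 + 6561 = 7939
7939 → 7⁴ + 9⁴ + 3⁴ + 9⁴ = 2401 + 6561 + 81 + 6561 = 15604
15604 → 1⁴ + 5⁴ + 6⁴ + 0⁴ + 4⁴ = 1 + 625 + 1296 + 0 + 256 = 2178
2178 → 2⁴ + 1⁴ + 7⁴ + 8⁴ = 16 + 1 + 2401 + 4096 = 6514
6514 → 6⁴ + 5⁴ + 1⁴ + 4⁴ = 1296 + 625 + 1 + 256 = 2178  — 2178 already appeared earlier.

2178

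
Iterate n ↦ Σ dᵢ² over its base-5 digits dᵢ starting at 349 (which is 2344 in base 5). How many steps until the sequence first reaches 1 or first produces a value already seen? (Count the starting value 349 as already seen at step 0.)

4

349 = (2,3,4,4)_5 → 2² + 3² + 4² + 4² = 45
45 = (1,4,0)_5 → 1² + 4² + 0² = 17
17 = (3,2)_5 → 3² + 2² = 13
13 = (2,3)_5 → 2² + 3² = 13  — 13 repeats.
That took 4 steps.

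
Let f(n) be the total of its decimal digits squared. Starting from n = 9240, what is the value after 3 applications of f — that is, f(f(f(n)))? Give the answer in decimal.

4

9240 → 9² + 2² + 4² + 0² = 101
101 → 1² + 0² + 1² = 2
2 → 2² = 4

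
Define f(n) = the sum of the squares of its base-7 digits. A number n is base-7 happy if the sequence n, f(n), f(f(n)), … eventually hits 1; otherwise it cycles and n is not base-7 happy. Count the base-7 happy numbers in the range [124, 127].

124: 124 → 38 → 34 → 52 → 10 → 10  (repeats 10)
125: 125 → 49 → 1  (reaches 1)
126: 126 → 20 → 40 → 50 → 2 → 4 → 16 → 8 → 2  (repeats 2)
127: 127 → 21 → 9 → 5 → 25 → 25  (repeats 25)
base-7 happy: 125

1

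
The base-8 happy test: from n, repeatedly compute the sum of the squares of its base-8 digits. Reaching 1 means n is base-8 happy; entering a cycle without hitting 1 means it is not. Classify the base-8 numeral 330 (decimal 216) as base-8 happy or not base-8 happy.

base-8 happy

216 = (3,3,0)_8 → 3² + 3² + 0² = 9 + 9 + 0 = 18
18 = (2,2)_8 → 2² + 2² = 4 + 4 = 8
8 = (1,0)_8 → 1² + 0² = 1 + 0 = 1  — reached 1.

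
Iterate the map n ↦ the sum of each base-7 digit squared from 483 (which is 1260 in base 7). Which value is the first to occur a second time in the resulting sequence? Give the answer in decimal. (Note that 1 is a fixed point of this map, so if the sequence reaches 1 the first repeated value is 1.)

483 = (1,2,6,0)_7 → 1² + 2² + 6² + 0² = 41
41 = (5,6)_7 → 5² + 6² = 61
61 = (1,1,5)_7 → 1² + 1² + 5² = 27
27 = (3,6)_7 → 3² + 6² = 45
45 = (6,3)_7 → 6² + 3² = 45  — 45 already appeared earlier.

45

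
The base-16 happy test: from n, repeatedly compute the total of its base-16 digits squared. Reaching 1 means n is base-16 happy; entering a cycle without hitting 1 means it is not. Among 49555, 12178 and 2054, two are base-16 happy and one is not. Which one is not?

2054

49555: 49555 → 235 → 317 → 179 → 130 → 68 → 32 → 4 → 16 → 1  — reaches 1 (base-16 happy)
12178: 12178 → 314 → 110 → 232 → 260 → 17 → 2 → 4 → 16 → 1  — reaches 1 (base-16 happy)
2054: 2054 → 100 → 52 → 25 → 82 → 29 → 170 → 200 → 208 → 169 → 181 → 146 → 85 → 50 → 13 → 169  — repeats 169 (not base-16 happy)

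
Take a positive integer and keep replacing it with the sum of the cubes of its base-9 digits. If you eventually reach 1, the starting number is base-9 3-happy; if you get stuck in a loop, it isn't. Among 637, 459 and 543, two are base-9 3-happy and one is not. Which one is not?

637: 637 → 1029 → 271 → 55 → 217 → 225 → 351 → 91 → 3 → 27 → 27  — repeats 27 (not base-9 3-happy)
459: 459 → 341 → 577 → 345 → 99 → 9 → 1  — reaches 1 (base-9 3-happy)
543: 543 → 459 → 341 → 577 → 345 → 99 → 9 → 1  — reaches 1 (base-9 3-happy)

637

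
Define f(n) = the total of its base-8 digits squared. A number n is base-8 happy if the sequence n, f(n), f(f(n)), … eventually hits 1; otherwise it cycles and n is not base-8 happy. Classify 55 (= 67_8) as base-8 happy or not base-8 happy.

55 = (6,7)_8 → 6² + 7² = 85
85 = (1,2,5)_8 → 1² + 2² + 5² = 30
30 = (3,6)_8 → 3² + 6² = 45
45 = (5,5)_8 → 5² + 5² = 50
50 = (6,2)_8 → 6² + 2² = 40
40 = (5,0)_8 → 5² + 0² = 25
25 = (3,1)_8 → 3² + 1² = 10
10 = (1,2)_8 → 1² + 2² = 5
5 = (5)_8 → 5² = 25  — 25 already seen; the sequence cycles without reaching 1.

not base-8 happy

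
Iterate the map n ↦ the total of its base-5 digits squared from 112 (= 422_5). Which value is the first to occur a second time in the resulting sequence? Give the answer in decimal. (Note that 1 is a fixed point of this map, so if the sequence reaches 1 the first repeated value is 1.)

112 = (4,2,2)_5 → 4² + 2² + 2² = 24
24 = (4,4)_5 → 4² + 4² = 32
32 = (1,1,2)_5 → 1² + 1² + 2² = 6
6 = (1,1)_5 → 1² + 1² = 2
2 = (2)_5 → 2² = 4
4 = (4)_5 → 4² = 16
16 = (3,1)_5 → 3² + 1² = 10
10 = (2,0)_5 → 2² + 0² = 4  — 4 already appeared earlier.

4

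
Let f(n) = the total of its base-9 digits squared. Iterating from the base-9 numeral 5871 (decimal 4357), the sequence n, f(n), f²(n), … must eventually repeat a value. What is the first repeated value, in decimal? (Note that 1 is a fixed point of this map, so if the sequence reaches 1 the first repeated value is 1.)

53

4357 = (5,8,7,1)_9 → 5² + 8² + 7² + 1² = 25 + 64 + 49 + 1 = 139
139 = (1,6,4)_9 → 1² + 6² + 4² = 1 + 36 + 16 = 53
53 = (5,8)_9 → 5² + 8² = 25 + 64 = 89
89 = (1,0,8)_9 → 1² + 0² + 8² = 1 + 0 + 64 = 65
65 = (7,2)_9 → 7² + 2² = 49 + 4 = 53  — 53 already appeared earlier.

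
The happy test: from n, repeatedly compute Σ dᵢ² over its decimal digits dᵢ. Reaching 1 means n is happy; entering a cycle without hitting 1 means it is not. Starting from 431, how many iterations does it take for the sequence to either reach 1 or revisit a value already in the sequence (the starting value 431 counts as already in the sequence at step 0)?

11

431 → 4² + 3² + 1² = 16 + 9 + 1 = 26
26 → 2² + 6² = 4 + 36 = 40
40 → 4² + 0² = 16 + 0 = 16
16 → 1² + 6² = 1 + 36 = 37
37 → 3² + 7² = 9 + 49 = 58
58 → 5² + 8² = 25 + 64 = 89
89 → 8² + 9² = 64 + 81 = 145
145 → 1² + 4² + 5² = 1 + 16 + 25 = 42
42 → 4² + 2² = 16 + 4 = 20
20 → 2² + 0² = 4 + 0 = 4
4 → 4² = 16  — 16 repeats.
That took 11 steps.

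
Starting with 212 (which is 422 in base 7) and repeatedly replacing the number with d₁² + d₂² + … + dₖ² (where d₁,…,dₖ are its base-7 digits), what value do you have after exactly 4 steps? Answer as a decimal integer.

40

212 = (4,2,2)_7 → 4² + 2² + 2² = 16 + 4 + 4 = 24
24 = (3,3)_7 → 3² + 3² = 9 + 9 = 18
18 = (2,4)_7 → 2² + 4² = 4 + 16 = 20
20 = (2,6)_7 → 2² + 6² = 4 + 36 = 40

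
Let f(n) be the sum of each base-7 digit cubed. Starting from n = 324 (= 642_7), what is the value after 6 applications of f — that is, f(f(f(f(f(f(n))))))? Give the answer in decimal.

324 = (6,4,2)_7 → 6³ + 4³ + 2³ = 288
288 = (5,6,1)_7 → 5³ + 6³ + 1³ = 342
342 = (6,6,6)_7 → 6³ + 6³ + 6³ = 648
648 = (1,6,1,4)_7 → 1³ + 6³ + 1³ + 4³ = 282
282 = (5,5,2)_7 → 5³ + 5³ + 2³ = 258
258 = (5,1,6)_7 → 5³ + 1³ + 6³ = 342

342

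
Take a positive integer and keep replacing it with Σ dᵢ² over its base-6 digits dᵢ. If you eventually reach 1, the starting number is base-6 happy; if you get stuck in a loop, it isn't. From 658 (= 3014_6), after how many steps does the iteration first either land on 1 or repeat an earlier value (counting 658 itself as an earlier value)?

658 = (3,0,1,4)_6 → 3² + 0² + 1² + 4² = 26
26 = (4,2)_6 → 4² + 2² = 20
20 = (3,2)_6 → 3² + 2² = 13
13 = (2,1)_6 → 2² + 1² = 5
5 = (5)_6 → 5² = 25
25 = (4,1)_6 → 4² + 1² = 17
17 = (2,5)_6 → 2² + 5² = 29
29 = (4,5)_6 → 4² + 5² = 41
41 = (1,0,5)_6 → 1² + 0² + 5² = 26  — 26 repeats.
That took 9 steps.

9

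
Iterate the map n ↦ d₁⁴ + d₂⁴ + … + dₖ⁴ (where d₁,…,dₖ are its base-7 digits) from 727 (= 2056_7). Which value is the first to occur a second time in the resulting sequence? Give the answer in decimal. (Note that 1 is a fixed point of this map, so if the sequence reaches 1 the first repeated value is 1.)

727 = (2,0,5,6)_7 → 2⁴ + 0⁴ + 5⁴ + 6⁴ = 1937
1937 = (5,4,3,5)_7 → 5⁴ + 4⁴ + 3⁴ + 5⁴ = 1587
1587 = (4,4,2,5)_7 → 4⁴ + 4⁴ + 2⁴ + 5⁴ = 1153
1153 = (3,2,3,5)_7 → 3⁴ + 2⁴ + 3⁴ + 5⁴ = 803
803 = (2,2,2,5)_7 → 2⁴ + 2⁴ + 2⁴ + 5⁴ = 673
673 = (1,6,5,1)_7 → 1⁴ + 6⁴ + 5⁴ + 1⁴ = 1923
1923 = (5,4,1,5)_7 → 5⁴ + 4⁴ + 1⁴ + 5⁴ = 1507
1507 = (4,2,5,2)_7 → 4⁴ + 2⁴ + 5⁴ + 2⁴ = 913
913 = (2,4,4,3)_7 → 2⁴ + 4⁴ + 4⁴ + 3⁴ = 609
609 = (1,5,3,0)_7 → 1⁴ + 5⁴ + 3⁴ + 0⁴ = 707
707 = (2,0,3,0)_7 → 2⁴ + 0⁴ + 3⁴ + 0⁴ = 97
97 = (1,6,6)_7 → 1⁴ + 6⁴ + 6⁴ = 2593
2593 = (1,0,3,6,3)_7 → 1⁴ + 0⁴ + 3⁴ + 6⁴ + 3⁴ = 1459
1459 = (4,1,5,3)_7 → 4⁴ + 1⁴ + 5⁴ + 3⁴ = 963
963 = (2,5,4,4)_7 → 2⁴ + 5⁴ + 4⁴ + 4⁴ = 1153  — 1153 already appeared earlier.

1153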